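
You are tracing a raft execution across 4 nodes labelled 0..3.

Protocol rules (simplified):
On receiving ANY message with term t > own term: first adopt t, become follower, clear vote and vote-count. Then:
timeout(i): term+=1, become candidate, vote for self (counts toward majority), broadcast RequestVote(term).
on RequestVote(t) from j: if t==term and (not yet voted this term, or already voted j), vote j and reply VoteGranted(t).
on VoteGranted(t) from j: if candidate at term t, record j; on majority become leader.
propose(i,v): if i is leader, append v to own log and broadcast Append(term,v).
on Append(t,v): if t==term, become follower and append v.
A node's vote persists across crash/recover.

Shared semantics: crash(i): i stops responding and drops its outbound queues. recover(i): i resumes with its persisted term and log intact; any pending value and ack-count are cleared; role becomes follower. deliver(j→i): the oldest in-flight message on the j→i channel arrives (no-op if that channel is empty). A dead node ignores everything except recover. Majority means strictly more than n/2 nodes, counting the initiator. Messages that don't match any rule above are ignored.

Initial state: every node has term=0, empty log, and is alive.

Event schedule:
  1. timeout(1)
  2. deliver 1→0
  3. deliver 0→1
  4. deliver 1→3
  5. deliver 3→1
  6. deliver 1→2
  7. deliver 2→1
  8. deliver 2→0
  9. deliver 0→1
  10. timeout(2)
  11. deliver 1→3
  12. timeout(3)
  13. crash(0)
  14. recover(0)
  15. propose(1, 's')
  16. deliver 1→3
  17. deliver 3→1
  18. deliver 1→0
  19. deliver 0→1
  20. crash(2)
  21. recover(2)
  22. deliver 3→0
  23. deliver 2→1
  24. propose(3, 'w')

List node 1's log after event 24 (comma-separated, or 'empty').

s

1. timeout(1):  <1:cand t1 ->
2. deliver 1→0:  <0:foll t1 ->
3. deliver 0→1:  nop
4. deliver 1→3:  <3:foll t1 ->
5. deliver 3→1:  <1:lead t1 ->
6. deliver 1→2:  <2:foll t1 ->
7. deliver 2→1:  nop
8. deliver 2→0:  nop
9. deliver 0→1:  nop
10. timeout(2):  <2:cand t2 ->
11. deliver 1→3:  nop
12. timeout(3):  <3:cand t2 ->
13. crash(0):  <0:✗foll t1 ->
14. recover(0):  <0:foll t1 ->
15. propose(1,'s'):  <1:lead t1 s>
16. deliver 1→3:  nop
17. deliver 3→1:  <1:foll t2 s>
18. deliver 1→0:  <0:foll t1 s>
19. deliver 0→1:  nop
20. crash(2):  <2:✗cand t2 ->
21. recover(2):  <2:foll t2 ->
22. deliver 3→0:  <0:foll t2 s>
23. deliver 2→1:  nop
24. propose(3,'w'):  nop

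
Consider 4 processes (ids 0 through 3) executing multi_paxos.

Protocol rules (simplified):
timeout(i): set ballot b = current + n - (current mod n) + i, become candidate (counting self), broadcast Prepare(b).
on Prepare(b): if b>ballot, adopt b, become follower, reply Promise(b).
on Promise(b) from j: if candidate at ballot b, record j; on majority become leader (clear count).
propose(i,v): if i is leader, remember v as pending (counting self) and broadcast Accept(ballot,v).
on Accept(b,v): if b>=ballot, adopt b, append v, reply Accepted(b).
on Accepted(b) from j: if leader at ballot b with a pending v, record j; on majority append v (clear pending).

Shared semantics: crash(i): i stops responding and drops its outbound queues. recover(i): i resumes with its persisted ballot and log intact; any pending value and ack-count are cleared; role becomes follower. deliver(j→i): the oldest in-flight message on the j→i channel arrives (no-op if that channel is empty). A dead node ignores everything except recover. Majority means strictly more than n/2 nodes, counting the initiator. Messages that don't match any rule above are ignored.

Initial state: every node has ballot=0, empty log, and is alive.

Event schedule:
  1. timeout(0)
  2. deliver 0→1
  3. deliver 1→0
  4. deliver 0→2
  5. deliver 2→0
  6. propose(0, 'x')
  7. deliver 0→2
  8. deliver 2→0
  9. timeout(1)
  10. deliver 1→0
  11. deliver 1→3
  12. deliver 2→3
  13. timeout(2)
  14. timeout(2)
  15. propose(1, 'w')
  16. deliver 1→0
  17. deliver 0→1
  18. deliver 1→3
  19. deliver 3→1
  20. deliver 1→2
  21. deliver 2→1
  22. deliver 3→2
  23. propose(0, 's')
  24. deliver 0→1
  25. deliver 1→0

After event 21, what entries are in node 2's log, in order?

x

[1] timeout(0) → N0(cand b4 [-])
[2] deliver 0→1 → N1(foll b4 [-])
[3] deliver 1→0 → ∅
[4] deliver 0→2 → N2(foll b4 [-])
[5] deliver 2→0 → N0(lead b4 [-])
[6] propose(0,'x') → ∅
[7] deliver 0→2 → N2(foll b4 [x])
[8] deliver 2→0 → ∅
[9] timeout(1) → N1(cand b9 [-])
[10] deliver 1→0 → N0(foll b9 [-])
[11] deliver 1→3 → N3(foll b9 [-])
[12] deliver 2→3 → ∅
[13] timeout(2) → N2(cand b10 [x])
[14] timeout(2) → N2(cand b14 [x])
[15] propose(1,'w') → ∅
[16] deliver 1→0 → ∅
[17] deliver 0→1 → ∅
[18] deliver 1→3 → ∅
[19] deliver 3→1 → ∅
[20] deliver 1→2 → ∅
[21] deliver 2→1 → N1(foll b10 [-])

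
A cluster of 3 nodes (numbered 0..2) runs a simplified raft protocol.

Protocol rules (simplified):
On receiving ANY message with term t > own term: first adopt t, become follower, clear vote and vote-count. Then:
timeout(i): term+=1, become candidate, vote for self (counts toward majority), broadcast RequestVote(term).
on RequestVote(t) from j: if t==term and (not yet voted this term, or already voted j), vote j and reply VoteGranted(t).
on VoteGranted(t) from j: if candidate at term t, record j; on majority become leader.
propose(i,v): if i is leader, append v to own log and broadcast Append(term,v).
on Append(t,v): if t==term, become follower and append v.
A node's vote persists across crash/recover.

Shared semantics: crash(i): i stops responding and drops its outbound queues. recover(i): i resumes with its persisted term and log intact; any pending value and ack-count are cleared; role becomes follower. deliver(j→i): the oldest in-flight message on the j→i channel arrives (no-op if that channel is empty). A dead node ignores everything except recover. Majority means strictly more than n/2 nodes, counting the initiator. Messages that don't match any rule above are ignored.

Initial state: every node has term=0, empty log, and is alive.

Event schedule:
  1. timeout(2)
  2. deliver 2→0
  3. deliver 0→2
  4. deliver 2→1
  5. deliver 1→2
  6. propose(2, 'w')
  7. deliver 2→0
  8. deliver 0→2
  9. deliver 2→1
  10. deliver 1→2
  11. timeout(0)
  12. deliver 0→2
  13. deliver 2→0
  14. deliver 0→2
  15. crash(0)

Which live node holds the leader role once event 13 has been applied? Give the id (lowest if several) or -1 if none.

0

[1] timeout(2) → N2(cand t1 [-])
[2] deliver 2→0 → N0(foll t1 [-])
[3] deliver 0→2 → N2(lead t1 [-])
[4] deliver 2→1 → N1(foll t1 [-])
[5] deliver 1→2 → ∅
[6] propose(2,'w') → N2(lead t1 [w])
[7] deliver 2→0 → N0(foll t1 [w])
[8] deliver 0→2 → ∅
[9] deliver 2→1 → N1(foll t1 [w])
[10] deliver 1→2 → ∅
[11] timeout(0) → N0(cand t2 [w])
[12] deliver 0→2 → N2(foll t2 [w])
[13] deliver 2→0 → N0(lead t2 [w])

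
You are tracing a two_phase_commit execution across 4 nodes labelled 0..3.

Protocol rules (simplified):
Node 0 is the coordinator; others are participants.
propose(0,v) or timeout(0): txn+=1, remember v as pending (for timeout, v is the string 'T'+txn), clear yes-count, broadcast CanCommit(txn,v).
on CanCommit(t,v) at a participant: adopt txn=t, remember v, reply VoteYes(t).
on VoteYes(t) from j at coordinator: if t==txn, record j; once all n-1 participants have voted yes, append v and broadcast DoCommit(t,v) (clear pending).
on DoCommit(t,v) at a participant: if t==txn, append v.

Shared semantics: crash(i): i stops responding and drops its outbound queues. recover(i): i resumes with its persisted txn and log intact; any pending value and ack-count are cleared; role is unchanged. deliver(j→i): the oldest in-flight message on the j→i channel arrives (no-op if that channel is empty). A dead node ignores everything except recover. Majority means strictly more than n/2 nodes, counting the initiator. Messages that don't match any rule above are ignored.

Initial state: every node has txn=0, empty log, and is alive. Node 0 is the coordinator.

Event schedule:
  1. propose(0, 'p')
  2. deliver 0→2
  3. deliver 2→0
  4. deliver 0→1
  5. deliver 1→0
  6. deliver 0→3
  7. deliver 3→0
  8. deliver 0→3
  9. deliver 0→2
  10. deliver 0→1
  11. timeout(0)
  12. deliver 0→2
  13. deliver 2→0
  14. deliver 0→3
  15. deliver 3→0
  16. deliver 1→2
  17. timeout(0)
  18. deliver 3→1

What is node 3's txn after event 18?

after 1 — propose(0,'p'): n0:coor/t1/[-]
after 2 — deliver 0→2: n2:part/t1/[-]
after 3 — deliver 2→0: ·
after 4 — deliver 0→1: n1:part/t1/[-]
after 5 — deliver 1→0: ·
after 6 — deliver 0→3: n3:part/t1/[-]
after 7 — deliver 3→0: n0:coor/t1/[p]
after 8 — deliver 0→3: n3:part/t1/[p]
after 9 — deliver 0→2: n2:part/t1/[p]
after 10 — deliver 0→1: n1:part/t1/[p]
after 11 — timeout(0): n0:coor/t2/[p]
after 12 — deliver 0→2: n2:part/t2/[p]
after 13 — deliver 2→0: ·
after 14 — deliver 0→3: n3:part/t2/[p]
after 15 — deliver 3→0: ·
after 16 — deliver 1→2: ·
after 17 — timeout(0): n0:coor/t3/[p]
after 18 — deliver 3→1: ·

2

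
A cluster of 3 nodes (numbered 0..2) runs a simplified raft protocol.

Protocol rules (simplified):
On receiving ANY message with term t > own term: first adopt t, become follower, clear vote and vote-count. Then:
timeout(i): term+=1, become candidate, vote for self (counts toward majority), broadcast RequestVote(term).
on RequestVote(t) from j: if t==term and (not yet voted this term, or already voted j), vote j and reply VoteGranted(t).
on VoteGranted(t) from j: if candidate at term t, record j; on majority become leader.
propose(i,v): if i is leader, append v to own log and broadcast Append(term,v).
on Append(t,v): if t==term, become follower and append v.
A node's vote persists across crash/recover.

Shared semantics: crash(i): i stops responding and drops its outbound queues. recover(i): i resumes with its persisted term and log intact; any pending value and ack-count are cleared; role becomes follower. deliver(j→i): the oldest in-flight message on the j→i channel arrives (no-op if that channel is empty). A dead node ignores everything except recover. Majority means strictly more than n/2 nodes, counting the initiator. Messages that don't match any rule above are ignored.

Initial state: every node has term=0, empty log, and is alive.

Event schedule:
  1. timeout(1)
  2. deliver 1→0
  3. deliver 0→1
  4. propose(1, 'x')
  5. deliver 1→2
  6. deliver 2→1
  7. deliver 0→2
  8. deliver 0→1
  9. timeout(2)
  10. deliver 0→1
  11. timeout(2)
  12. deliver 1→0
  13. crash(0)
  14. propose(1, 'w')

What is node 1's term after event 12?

after 1 — timeout(1): n1:cand/t1/[-]
after 2 — deliver 1→0: n0:foll/t1/[-]
after 3 — deliver 0→1: n1:lead/t1/[-]
after 4 — propose(1,'x'): n1:lead/t1/[x]
after 5 — deliver 1→2: n2:foll/t1/[-]
after 6 — deliver 2→1: ·
after 7 — deliver 0→2: ·
after 8 — deliver 0→1: ·
after 9 — timeout(2): n2:cand/t2/[-]
after 10 — deliver 0→1: ·
after 11 — timeout(2): n2:cand/t3/[-]
after 12 — deliver 1→0: n0:foll/t1/[x]

1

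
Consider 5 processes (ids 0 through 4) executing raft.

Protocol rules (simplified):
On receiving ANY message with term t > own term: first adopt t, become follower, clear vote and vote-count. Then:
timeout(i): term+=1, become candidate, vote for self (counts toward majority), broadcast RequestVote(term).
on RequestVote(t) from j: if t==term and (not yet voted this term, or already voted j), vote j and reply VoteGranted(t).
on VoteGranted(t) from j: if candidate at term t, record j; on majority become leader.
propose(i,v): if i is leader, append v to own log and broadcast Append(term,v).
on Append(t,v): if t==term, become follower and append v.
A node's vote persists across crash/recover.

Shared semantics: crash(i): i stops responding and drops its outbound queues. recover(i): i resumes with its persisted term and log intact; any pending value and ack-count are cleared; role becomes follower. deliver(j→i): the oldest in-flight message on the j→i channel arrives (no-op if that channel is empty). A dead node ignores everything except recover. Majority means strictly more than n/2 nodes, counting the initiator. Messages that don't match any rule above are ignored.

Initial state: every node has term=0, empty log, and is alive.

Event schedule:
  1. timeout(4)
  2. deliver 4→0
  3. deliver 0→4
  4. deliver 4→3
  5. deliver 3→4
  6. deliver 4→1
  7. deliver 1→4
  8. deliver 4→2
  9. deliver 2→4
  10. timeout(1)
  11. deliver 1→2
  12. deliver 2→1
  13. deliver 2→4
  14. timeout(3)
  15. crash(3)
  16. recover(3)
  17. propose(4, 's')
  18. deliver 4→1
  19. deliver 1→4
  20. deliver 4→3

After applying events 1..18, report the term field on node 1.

[1] timeout(4) → N4(cand t1 [-])
[2] deliver 4→0 → N0(foll t1 [-])
[3] deliver 0→4 → ∅
[4] deliver 4→3 → N3(foll t1 [-])
[5] deliver 3→4 → N4(lead t1 [-])
[6] deliver 4→1 → N1(foll t1 [-])
[7] deliver 1→4 → ∅
[8] deliver 4→2 → N2(foll t1 [-])
[9] deliver 2→4 → ∅
[10] timeout(1) → N1(cand t2 [-])
[11] deliver 1→2 → N2(foll t2 [-])
[12] deliver 2→1 → ∅
[13] deliver 2→4 → ∅
[14] timeout(3) → N3(cand t2 [-])
[15] crash(3) → N3(✗cand t2 [-])
[16] recover(3) → N3(foll t2 [-])
[17] propose(4,'s') → N4(lead t1 [s])
[18] deliver 4→1 → ∅

2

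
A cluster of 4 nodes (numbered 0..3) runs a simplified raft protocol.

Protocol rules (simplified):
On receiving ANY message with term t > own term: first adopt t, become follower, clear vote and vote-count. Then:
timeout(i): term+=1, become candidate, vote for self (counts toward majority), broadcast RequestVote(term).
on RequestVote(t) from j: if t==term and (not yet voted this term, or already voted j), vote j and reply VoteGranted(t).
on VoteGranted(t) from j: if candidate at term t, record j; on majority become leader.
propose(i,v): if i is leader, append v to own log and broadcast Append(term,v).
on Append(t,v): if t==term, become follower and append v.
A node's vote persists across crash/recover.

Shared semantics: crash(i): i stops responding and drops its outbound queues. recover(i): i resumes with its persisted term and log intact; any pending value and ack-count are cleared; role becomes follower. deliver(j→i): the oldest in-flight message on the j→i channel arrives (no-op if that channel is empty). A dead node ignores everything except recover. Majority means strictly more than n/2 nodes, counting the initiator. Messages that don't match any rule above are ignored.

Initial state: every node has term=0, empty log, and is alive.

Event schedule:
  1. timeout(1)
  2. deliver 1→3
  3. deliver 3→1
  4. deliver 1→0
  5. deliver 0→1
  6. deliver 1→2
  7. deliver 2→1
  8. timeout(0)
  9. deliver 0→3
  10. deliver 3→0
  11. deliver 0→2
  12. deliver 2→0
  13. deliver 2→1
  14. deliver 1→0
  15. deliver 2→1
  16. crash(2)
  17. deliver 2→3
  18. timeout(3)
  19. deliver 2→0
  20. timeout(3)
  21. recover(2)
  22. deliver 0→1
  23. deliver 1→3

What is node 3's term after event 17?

2

step 1 timeout(1): 1={cand,t=1,log=-}
step 2 deliver 1→3: 3={foll,t=1,log=-}
step 3 deliver 3→1: —
step 4 deliver 1→0: 0={foll,t=1,log=-}
step 5 deliver 0→1: 1={lead,t=1,log=-}
step 6 deliver 1→2: 2={foll,t=1,log=-}
step 7 deliver 2→1: —
step 8 timeout(0): 0={cand,t=2,log=-}
step 9 deliver 0→3: 3={foll,t=2,log=-}
step 10 deliver 3→0: —
step 11 deliver 0→2: 2={foll,t=2,log=-}
step 12 deliver 2→0: 0={lead,t=2,log=-}
step 13 deliver 2→1: —
step 14 deliver 1→0: —
step 15 deliver 2→1: —
step 16 crash(2): 2={✗foll,t=2,log=-}
step 17 deliver 2→3: —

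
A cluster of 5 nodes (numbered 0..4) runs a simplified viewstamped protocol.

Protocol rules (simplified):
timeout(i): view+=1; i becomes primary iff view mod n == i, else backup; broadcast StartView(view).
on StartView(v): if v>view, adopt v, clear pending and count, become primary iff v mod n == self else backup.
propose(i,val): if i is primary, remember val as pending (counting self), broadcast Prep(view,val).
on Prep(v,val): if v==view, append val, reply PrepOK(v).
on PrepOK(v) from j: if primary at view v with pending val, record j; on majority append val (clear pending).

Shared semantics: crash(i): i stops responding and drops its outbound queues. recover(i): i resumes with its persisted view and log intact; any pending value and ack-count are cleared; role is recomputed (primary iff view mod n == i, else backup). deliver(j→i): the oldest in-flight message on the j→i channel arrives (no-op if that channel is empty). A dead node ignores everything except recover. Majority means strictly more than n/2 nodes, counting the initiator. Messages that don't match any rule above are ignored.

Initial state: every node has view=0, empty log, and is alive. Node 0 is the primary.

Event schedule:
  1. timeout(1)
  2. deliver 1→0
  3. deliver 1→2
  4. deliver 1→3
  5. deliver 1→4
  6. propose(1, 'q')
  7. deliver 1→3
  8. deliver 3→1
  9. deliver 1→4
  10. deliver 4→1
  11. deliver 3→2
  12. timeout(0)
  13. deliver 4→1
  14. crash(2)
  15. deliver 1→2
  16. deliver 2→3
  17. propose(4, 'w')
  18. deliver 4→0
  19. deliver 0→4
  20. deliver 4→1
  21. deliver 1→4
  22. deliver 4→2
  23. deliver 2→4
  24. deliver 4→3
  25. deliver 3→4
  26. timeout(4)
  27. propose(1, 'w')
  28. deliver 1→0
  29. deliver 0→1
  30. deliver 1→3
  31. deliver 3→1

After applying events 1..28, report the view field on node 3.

1

step 1 timeout(1): 1={prim,v=1,log=-}
step 2 deliver 1→0: 0={back,v=1,log=-}
step 3 deliver 1→2: 2={back,v=1,log=-}
step 4 deliver 1→3: 3={back,v=1,log=-}
step 5 deliver 1→4: 4={back,v=1,log=-}
step 6 propose(1,'q'): —
step 7 deliver 1→3: 3={back,v=1,log=q}
step 8 deliver 3→1: —
step 9 deliver 1→4: 4={back,v=1,log=q}
step 10 deliver 4→1: 1={prim,v=1,log=q}
step 11 deliver 3→2: —
step 12 timeout(0): 0={back,v=2,log=-}
step 13 deliver 4→1: —
step 14 crash(2): 2={✗back,v=1,log=-}
step 15 deliver 1→2: —
step 16 deliver 2→3: —
step 17 propose(4,'w'): —
step 18 deliver 4→0: —
step 19 deliver 0→4: 4={back,v=2,log=q}
step 20 deliver 4→1: —
step 21 deliver 1→4: —
step 22 deliver 4→2: —
step 23 deliver 2→4: —
step 24 deliver 4→3: —
step 25 deliver 3→4: —
step 26 timeout(4): 4={back,v=3,log=q}
step 27 propose(1,'w'): —
step 28 deliver 1→0: —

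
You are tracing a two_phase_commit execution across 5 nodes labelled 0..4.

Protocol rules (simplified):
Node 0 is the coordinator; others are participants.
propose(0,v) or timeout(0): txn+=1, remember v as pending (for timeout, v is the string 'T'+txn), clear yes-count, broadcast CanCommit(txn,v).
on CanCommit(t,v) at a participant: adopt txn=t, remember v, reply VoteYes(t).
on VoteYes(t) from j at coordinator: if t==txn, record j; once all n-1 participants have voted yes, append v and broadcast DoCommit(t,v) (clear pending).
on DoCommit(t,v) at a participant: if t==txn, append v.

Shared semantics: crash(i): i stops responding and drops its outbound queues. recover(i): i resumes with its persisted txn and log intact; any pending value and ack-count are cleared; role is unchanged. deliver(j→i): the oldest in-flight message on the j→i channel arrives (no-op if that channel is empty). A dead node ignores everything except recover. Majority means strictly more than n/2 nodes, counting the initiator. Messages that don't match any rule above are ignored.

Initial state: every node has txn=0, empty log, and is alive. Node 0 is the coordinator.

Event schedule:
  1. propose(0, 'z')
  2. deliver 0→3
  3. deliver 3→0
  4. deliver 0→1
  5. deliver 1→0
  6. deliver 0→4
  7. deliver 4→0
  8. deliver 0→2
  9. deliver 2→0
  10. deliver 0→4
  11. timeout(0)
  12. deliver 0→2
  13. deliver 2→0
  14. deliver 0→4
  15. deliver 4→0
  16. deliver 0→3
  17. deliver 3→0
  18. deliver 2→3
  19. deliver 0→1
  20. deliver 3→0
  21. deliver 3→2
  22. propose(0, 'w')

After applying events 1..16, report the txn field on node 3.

1

1. propose(0,'z'):  <0:coor t1 ->
2. deliver 0→3:  <3:part t1 ->
3. deliver 3→0:  nop
4. deliver 0→1:  <1:part t1 ->
5. deliver 1→0:  nop
6. deliver 0→4:  <4:part t1 ->
7. deliver 4→0:  nop
8. deliver 0→2:  <2:part t1 ->
9. deliver 2→0:  <0:coor t1 z>
10. deliver 0→4:  <4:part t1 z>
11. timeout(0):  <0:coor t2 z>
12. deliver 0→2:  <2:part t1 z>
13. deliver 2→0:  nop
14. deliver 0→4:  <4:part t2 z>
15. deliver 4→0:  nop
16. deliver 0→3:  <3:part t1 z>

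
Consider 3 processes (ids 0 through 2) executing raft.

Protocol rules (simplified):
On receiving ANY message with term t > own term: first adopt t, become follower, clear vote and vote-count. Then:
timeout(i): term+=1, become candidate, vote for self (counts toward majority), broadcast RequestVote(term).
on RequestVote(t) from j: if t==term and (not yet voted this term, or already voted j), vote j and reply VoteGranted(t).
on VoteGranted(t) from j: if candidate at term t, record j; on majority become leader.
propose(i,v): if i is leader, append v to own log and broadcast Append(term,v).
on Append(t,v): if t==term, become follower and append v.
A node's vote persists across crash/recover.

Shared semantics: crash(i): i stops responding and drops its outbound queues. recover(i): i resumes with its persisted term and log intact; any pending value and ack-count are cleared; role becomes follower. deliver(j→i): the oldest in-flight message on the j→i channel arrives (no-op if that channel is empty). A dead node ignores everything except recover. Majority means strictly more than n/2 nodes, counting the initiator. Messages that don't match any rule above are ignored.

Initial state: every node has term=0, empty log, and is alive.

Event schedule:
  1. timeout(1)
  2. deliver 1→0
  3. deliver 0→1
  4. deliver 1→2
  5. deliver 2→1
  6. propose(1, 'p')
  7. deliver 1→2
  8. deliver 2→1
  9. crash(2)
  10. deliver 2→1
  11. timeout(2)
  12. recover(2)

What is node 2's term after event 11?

e1 timeout(1): 1[cand,t=1,-]
e2 deliver 1→0: 0[foll,t=1,-]
e3 deliver 0→1: 1[lead,t=1,-]
e4 deliver 1→2: 2[foll,t=1,-]
e5 deliver 2→1: ·
e6 propose(1,'p'): 1[lead,t=1,p]
e7 deliver 1→2: 2[foll,t=1,p]
e8 deliver 2→1: ·
e9 crash(2): 2[✗foll,t=1,p]
e10 deliver 2→1: ·
e11 timeout(2): ·

1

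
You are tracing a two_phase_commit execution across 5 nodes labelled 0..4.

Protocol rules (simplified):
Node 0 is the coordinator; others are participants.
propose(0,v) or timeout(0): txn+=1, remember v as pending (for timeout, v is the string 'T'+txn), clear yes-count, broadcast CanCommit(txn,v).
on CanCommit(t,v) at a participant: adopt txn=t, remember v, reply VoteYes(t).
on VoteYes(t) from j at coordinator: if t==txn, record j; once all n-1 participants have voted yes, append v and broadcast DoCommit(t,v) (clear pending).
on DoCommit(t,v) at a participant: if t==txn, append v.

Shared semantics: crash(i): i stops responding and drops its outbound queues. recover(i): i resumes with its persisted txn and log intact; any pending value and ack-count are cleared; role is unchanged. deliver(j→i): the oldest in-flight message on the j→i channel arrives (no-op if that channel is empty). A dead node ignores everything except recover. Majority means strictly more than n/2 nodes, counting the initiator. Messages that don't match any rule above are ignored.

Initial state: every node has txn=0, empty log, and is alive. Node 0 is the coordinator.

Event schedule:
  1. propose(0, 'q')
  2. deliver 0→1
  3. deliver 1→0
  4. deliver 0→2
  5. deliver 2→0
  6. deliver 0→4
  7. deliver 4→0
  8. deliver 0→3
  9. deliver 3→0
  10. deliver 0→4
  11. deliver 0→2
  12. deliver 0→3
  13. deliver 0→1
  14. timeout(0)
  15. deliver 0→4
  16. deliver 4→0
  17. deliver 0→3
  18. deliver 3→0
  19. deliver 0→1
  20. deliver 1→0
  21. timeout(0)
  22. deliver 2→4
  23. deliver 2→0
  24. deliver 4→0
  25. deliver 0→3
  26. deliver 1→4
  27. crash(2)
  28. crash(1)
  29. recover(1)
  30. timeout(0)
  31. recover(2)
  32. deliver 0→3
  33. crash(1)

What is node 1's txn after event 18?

1. propose(0,'q'):  <0:coor t1 ->
2. deliver 0→1:  <1:part t1 ->
3. deliver 1→0:  nop
4. deliver 0→2:  <2:part t1 ->
5. deliver 2→0:  nop
6. deliver 0→4:  <4:part t1 ->
7. deliver 4→0:  nop
8. deliver 0→3:  <3:part t1 ->
9. deliver 3→0:  <0:coor t1 q>
10. deliver 0→4:  <4:part t1 q>
11. deliver 0→2:  <2:part t1 q>
12. deliver 0→3:  <3:part t1 q>
13. deliver 0→1:  <1:part t1 q>
14. timeout(0):  <0:coor t2 q>
15. deliver 0→4:  <4:part t2 q>
16. deliver 4→0:  nop
17. deliver 0→3:  <3:part t2 q>
18. deliver 3→0:  nop

1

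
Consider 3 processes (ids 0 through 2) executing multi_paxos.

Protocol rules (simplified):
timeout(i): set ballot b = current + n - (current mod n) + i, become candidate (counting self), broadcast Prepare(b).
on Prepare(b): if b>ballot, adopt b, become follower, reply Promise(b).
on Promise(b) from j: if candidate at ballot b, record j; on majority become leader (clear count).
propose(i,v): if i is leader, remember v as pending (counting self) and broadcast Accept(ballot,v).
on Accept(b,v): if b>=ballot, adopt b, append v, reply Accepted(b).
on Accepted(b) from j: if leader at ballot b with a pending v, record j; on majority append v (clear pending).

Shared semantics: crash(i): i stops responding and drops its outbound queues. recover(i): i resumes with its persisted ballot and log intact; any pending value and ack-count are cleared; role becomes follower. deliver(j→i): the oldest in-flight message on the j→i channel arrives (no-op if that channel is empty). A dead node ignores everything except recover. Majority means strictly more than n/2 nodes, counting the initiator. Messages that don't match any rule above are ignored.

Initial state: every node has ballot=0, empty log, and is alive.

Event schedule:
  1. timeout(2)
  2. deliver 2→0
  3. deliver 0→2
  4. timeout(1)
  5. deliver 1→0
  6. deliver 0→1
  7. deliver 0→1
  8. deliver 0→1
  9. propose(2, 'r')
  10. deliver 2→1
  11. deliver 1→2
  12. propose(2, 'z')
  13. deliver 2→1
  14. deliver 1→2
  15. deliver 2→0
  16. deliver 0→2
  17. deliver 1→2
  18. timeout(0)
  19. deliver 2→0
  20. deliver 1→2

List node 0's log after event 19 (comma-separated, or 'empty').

after 1 — timeout(2): n2:cand/b5/[-]
after 2 — deliver 2→0: n0:foll/b5/[-]
after 3 — deliver 0→2: n2:lead/b5/[-]
after 4 — timeout(1): n1:cand/b4/[-]
after 5 — deliver 1→0: ·
after 6 — deliver 0→1: ·
after 7 — deliver 0→1: ·
after 8 — deliver 0→1: ·
after 9 — propose(2,'r'): ·
after 10 — deliver 2→1: n1:foll/b5/[-]
after 11 — deliver 1→2: ·
after 12 — propose(2,'z'): ·
after 13 — deliver 2→1: n1:foll/b5/[r]
after 14 — deliver 1→2: ·
after 15 — deliver 2→0: n0:foll/b5/[r]
after 16 — deliver 0→2: n2:lead/b5/[z]
after 17 — deliver 1→2: ·
after 18 — timeout(0): n0:cand/b6/[r]
after 19 — deliver 2→0: ·

r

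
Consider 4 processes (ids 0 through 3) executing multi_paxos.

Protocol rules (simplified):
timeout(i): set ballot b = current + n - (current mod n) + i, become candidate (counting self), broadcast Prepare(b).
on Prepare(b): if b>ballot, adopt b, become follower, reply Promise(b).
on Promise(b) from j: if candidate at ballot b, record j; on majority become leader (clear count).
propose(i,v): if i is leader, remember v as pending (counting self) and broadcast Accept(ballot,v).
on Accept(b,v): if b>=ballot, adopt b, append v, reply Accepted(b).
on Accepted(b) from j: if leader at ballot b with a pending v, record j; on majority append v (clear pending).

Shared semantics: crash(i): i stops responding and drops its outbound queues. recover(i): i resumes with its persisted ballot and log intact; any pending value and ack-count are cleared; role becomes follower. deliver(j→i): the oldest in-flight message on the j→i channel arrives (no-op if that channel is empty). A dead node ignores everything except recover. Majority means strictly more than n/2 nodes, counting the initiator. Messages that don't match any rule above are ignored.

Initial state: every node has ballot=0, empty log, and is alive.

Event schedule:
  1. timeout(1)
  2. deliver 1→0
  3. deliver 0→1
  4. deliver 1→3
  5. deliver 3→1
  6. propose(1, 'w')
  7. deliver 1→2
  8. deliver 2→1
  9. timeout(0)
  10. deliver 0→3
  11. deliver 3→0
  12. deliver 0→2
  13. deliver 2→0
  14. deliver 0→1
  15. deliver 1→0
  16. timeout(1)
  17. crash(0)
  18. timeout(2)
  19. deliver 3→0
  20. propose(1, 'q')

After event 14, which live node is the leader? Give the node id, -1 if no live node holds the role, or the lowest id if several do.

after 1 — timeout(1): n1:cand/b5/[-]
after 2 — deliver 1→0: n0:foll/b5/[-]
after 3 — deliver 0→1: ·
after 4 — deliver 1→3: n3:foll/b5/[-]
after 5 — deliver 3→1: n1:lead/b5/[-]
after 6 — propose(1,'w'): ·
after 7 — deliver 1→2: n2:foll/b5/[-]
after 8 — deliver 2→1: ·
after 9 — timeout(0): n0:cand/b8/[-]
after 10 — deliver 0→3: n3:foll/b8/[-]
after 11 — deliver 3→0: ·
after 12 — deliver 0→2: n2:foll/b8/[-]
after 13 — deliver 2→0: n0:lead/b8/[-]
after 14 — deliver 0→1: n1:foll/b8/[-]

0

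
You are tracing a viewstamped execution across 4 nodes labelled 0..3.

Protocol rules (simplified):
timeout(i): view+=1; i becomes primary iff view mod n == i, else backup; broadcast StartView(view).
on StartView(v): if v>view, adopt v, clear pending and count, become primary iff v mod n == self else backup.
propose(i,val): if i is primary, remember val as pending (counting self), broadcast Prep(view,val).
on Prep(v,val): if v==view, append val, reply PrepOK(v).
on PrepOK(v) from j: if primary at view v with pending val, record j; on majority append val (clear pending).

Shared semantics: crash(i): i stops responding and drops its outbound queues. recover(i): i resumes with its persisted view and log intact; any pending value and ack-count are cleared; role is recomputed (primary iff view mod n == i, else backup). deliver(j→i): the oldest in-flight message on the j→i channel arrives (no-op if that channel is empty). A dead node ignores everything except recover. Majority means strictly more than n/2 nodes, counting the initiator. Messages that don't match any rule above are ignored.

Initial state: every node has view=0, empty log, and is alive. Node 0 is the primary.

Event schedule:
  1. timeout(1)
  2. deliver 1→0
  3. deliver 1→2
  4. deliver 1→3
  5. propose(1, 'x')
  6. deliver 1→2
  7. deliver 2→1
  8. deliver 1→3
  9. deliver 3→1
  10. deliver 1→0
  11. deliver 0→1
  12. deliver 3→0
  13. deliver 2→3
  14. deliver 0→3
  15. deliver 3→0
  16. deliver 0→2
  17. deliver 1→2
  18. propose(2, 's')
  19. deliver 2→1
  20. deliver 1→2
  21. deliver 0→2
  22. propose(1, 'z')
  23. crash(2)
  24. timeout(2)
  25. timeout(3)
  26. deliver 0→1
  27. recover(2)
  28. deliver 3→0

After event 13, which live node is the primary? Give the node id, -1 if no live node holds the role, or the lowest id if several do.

1

1. timeout(1):  <1:prim v1 ->
2. deliver 1→0:  <0:back v1 ->
3. deliver 1→2:  <2:back v1 ->
4. deliver 1→3:  <3:back v1 ->
5. propose(1,'x'):  nop
6. deliver 1→2:  <2:back v1 x>
7. deliver 2→1:  nop
8. deliver 1→3:  <3:back v1 x>
9. deliver 3→1:  <1:prim v1 x>
10. deliver 1→0:  <0:back v1 x>
11. deliver 0→1:  nop
12. deliver 3→0:  nop
13. deliver 2→3:  nop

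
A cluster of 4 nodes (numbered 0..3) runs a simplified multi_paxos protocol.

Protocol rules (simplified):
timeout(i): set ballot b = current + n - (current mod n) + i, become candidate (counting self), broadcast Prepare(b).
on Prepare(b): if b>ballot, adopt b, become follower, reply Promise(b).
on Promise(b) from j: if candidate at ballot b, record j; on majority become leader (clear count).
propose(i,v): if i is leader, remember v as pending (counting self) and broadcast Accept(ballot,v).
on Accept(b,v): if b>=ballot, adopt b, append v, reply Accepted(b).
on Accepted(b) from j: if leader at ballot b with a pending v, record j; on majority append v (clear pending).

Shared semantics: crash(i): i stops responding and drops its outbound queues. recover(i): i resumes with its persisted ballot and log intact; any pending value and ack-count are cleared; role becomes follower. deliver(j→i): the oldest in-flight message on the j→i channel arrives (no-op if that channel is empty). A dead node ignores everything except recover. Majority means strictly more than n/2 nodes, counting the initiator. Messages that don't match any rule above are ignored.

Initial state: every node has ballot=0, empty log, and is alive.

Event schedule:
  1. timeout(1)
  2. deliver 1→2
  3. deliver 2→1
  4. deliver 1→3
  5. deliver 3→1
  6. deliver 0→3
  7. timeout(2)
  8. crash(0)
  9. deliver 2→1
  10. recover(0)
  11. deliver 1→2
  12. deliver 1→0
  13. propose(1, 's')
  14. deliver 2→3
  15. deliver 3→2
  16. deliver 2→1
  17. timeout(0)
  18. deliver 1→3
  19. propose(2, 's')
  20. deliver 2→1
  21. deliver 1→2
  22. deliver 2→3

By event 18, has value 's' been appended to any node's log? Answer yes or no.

step 1 timeout(1): 1={cand,b=5,log=-}
step 2 deliver 1→2: 2={foll,b=5,log=-}
step 3 deliver 2→1: —
step 4 deliver 1→3: 3={foll,b=5,log=-}
step 5 deliver 3→1: 1={lead,b=5,log=-}
step 6 deliver 0→3: —
step 7 timeout(2): 2={cand,b=10,log=-}
step 8 crash(0): 0={✗foll,b=0,log=-}
step 9 deliver 2→1: 1={foll,b=10,log=-}
step 10 recover(0): 0={foll,b=0,log=-}
step 11 deliver 1→2: —
step 12 deliver 1→0: 0={foll,b=5,log=-}
step 13 propose(1,'s'): —
step 14 deliver 2→3: 3={foll,b=10,log=-}
step 15 deliver 3→2: 2={lead,b=10,log=-}
step 16 deliver 2→1: —
step 17 timeout(0): 0={cand,b=8,log=-}
step 18 deliver 1→3: —

no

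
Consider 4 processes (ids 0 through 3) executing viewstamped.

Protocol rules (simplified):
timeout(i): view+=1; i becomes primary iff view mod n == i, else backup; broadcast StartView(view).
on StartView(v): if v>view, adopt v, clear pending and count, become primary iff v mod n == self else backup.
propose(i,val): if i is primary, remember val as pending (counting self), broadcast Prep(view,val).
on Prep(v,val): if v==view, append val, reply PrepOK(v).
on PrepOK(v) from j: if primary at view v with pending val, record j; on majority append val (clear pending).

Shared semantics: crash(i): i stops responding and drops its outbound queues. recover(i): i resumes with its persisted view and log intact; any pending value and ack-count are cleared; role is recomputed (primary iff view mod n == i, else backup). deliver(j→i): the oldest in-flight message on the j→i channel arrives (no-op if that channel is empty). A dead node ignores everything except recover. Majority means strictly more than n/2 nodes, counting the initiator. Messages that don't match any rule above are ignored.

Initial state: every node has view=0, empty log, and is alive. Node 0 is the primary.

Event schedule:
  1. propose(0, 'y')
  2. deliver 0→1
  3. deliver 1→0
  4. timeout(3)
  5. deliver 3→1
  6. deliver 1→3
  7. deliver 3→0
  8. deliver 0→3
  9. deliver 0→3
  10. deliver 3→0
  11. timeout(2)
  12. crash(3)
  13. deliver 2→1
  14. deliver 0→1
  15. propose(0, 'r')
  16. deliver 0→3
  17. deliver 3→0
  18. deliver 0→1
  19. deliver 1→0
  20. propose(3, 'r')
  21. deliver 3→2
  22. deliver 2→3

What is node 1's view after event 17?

1

after 1 — propose(0,'y'): ·
after 2 — deliver 0→1: n1:back/v0/[y]
after 3 — deliver 1→0: ·
after 4 — timeout(3): n3:back/v1/[-]
after 5 — deliver 3→1: n1:prim/v1/[y]
after 6 — deliver 1→3: ·
after 7 — deliver 3→0: n0:back/v1/[-]
after 8 — deliver 0→3: ·
after 9 — deliver 0→3: ·
after 10 — deliver 3→0: ·
after 11 — timeout(2): n2:back/v1/[-]
after 12 — crash(3): n3:✗back/v1/[-]
after 13 — deliver 2→1: ·
after 14 — deliver 0→1: ·
after 15 — propose(0,'r'): ·
after 16 — deliver 0→3: ·
after 17 — deliver 3→0: ·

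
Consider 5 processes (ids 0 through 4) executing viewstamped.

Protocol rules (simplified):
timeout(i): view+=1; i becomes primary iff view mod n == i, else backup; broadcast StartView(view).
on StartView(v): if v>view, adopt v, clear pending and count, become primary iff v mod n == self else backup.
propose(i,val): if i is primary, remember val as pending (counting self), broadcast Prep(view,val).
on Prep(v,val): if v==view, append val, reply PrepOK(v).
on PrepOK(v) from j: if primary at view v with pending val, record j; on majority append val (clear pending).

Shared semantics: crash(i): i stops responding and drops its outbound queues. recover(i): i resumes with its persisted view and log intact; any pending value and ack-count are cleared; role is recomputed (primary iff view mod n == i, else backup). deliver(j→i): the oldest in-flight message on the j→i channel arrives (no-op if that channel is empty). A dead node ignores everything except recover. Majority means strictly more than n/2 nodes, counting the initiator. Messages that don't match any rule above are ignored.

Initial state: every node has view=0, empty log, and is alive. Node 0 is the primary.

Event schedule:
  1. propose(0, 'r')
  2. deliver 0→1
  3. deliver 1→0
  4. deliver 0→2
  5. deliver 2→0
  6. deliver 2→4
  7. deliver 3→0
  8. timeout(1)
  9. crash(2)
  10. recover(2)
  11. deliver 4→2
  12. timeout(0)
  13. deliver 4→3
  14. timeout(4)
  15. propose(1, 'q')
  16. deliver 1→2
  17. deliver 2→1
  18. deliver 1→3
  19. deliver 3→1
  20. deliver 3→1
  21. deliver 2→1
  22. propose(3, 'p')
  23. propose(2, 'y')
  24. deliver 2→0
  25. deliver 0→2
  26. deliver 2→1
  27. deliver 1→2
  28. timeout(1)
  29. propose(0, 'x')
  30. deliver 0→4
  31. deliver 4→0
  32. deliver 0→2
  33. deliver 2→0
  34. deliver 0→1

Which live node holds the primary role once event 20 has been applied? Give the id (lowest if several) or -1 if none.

1

1. propose(0,'r'):  nop
2. deliver 0→1:  <1:back v0 r>
3. deliver 1→0:  nop
4. deliver 0→2:  <2:back v0 r>
5. deliver 2→0:  <0:prim v0 r>
6. deliver 2→4:  nop
7. deliver 3→0:  nop
8. timeout(1):  <1:prim v1 r>
9. crash(2):  <2:✗back v0 r>
10. recover(2):  <2:back v0 r>
11. deliver 4→2:  nop
12. timeout(0):  <0:back v1 r>
13. deliver 4→3:  nop
14. timeout(4):  <4:back v1 ->
15. propose(1,'q'):  nop
16. deliver 1→2:  <2:back v1 r>
17. deliver 2→1:  nop
18. deliver 1→3:  <3:back v1 ->
19. deliver 3→1:  nop
20. deliver 3→1:  nop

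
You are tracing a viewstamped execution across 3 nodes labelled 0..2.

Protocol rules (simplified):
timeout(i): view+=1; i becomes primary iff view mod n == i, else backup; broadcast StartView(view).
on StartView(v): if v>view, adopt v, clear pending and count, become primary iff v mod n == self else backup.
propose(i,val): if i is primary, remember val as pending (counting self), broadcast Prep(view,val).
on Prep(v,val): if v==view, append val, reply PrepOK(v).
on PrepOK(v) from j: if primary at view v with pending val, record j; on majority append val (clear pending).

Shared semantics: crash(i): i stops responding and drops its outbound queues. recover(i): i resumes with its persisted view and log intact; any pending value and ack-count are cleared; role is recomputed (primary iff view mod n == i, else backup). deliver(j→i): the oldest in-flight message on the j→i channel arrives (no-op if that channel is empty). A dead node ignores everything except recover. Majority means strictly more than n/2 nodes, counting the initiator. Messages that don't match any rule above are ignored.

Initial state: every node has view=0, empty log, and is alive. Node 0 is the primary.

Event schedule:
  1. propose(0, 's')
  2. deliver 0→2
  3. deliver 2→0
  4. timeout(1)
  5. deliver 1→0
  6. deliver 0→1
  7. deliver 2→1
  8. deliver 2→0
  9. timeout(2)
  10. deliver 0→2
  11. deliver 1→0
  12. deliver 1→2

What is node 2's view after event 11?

1. propose(0,'s'):  nop
2. deliver 0→2:  <2:back v0 s>
3. deliver 2→0:  <0:prim v0 s>
4. timeout(1):  <1:prim v1 ->
5. deliver 1→0:  <0:back v1 s>
6. deliver 0→1:  nop
7. deliver 2→1:  nop
8. deliver 2→0:  nop
9. timeout(2):  <2:back v1 s>
10. deliver 0→2:  nop
11. deliver 1→0:  nop

1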